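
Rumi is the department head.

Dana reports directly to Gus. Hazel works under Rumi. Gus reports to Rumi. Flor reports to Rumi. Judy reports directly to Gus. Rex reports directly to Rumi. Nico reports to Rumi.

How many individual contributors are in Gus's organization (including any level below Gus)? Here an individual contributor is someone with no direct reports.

2

The people in Gus's organization with no one reporting to them are Judy, Dana. That is 2.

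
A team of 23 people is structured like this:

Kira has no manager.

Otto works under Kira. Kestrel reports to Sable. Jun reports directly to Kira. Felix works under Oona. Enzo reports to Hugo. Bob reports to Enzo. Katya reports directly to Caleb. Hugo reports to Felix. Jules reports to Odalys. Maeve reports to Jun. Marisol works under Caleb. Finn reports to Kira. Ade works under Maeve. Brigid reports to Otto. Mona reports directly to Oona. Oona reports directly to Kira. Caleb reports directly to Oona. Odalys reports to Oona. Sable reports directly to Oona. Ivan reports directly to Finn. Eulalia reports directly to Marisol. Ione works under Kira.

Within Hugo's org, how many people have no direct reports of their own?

1

The only person in Hugo's organization with no one reporting to them is Bob. That is 1.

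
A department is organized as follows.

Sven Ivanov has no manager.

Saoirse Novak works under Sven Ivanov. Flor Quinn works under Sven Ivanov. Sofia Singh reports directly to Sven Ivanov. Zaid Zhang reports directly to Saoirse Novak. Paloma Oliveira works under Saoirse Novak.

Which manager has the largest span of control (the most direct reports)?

Sven Ivanov

Direct-report counts: Sven Ivanov has 3; Saoirse Novak has 2. The largest is 3, held by Sven Ivanov.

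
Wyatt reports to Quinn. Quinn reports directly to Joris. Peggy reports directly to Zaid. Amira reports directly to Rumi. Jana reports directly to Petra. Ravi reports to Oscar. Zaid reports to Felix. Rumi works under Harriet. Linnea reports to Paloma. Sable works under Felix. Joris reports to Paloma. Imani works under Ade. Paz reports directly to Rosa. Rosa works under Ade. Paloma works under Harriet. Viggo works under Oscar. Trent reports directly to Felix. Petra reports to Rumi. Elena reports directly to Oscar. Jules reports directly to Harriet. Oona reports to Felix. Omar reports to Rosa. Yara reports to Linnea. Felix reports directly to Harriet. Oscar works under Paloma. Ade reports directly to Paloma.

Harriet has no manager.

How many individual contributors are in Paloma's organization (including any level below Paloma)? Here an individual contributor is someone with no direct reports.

8

The people in Paloma's organization with no one reporting to them are Elena, Ravi, Viggo, Wyatt, Imani, Paz, Omar, Yara. That is 8.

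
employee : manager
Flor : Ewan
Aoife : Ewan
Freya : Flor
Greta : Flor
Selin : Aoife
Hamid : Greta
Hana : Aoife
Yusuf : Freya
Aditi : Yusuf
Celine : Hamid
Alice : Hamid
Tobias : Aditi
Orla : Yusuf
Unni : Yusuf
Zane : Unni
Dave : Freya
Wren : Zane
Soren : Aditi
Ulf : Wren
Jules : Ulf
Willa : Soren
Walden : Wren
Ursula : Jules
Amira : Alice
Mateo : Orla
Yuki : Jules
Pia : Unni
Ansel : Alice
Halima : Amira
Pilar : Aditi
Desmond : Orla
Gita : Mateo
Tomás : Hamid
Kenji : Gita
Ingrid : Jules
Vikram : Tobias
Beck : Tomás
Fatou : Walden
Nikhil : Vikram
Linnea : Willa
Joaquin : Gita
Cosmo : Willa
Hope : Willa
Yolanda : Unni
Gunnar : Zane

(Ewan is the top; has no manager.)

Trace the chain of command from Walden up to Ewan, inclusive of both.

Walden reports to Wren. Wren reports to Zane. Zane reports to Unni. Unni reports to Yusuf. Yusuf reports to Freya. Freya reports to Flor. Flor reports to Ewan. Ewan is at the top.

Walden -> Wren -> Zane -> Unni -> Yusuf -> Freya -> Flor -> Ewan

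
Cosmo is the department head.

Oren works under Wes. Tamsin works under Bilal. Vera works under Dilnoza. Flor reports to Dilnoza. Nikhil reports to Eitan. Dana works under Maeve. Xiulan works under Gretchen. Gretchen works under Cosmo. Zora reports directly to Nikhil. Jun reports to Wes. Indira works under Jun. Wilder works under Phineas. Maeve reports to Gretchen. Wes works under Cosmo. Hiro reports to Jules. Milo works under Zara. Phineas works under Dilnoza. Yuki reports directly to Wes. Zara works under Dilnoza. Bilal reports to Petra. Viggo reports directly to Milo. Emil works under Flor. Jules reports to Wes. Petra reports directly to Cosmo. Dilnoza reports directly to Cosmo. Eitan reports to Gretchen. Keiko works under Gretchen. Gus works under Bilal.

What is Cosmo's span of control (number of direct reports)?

Cosmo directly manages Gretchen, Petra, Dilnoza, Wes. That is 4 direct reports.

4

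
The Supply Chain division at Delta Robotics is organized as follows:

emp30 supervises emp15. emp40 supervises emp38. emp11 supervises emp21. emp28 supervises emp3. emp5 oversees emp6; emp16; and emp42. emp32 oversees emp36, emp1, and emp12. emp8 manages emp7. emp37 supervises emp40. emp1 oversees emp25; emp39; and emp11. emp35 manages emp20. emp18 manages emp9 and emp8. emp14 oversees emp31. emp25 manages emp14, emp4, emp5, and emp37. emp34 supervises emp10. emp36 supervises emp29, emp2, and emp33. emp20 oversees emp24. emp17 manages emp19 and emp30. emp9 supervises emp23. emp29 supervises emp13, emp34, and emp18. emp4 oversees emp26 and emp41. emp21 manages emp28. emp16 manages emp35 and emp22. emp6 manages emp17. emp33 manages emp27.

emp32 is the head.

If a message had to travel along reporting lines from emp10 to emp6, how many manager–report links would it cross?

8

emp10 is 4 levels below emp32, and emp6 is 4 levels below emp32 (their lowest common manager). The shortest path runs up from emp10 to emp32 and back down to emp6: 4 + 4 = 8 links.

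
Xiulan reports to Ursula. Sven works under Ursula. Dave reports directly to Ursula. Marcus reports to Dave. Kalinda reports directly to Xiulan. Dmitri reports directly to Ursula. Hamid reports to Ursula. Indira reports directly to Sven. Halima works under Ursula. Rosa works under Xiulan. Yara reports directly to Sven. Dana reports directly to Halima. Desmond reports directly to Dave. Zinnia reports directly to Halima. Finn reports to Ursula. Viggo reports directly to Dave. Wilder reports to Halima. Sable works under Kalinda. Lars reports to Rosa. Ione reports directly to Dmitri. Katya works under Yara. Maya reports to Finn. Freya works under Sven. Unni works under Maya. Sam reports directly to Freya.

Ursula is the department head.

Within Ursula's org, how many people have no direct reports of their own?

The people in Ursula's organization with no one reporting to them are Unni, Wilder, Zinnia, Dana, Hamid, Ione, Viggo, Desmond, Marcus, Sam, Katya, Indira, Lars, Sable. That is 14.

14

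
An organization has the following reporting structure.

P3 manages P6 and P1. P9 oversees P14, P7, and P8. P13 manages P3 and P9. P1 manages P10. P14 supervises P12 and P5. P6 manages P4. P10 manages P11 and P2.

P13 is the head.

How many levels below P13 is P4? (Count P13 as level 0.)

Chain from P4 up to P13: P4 → P6 → P3 → P13. That is 3 steps up, so P4 is 3 levels below P13.

3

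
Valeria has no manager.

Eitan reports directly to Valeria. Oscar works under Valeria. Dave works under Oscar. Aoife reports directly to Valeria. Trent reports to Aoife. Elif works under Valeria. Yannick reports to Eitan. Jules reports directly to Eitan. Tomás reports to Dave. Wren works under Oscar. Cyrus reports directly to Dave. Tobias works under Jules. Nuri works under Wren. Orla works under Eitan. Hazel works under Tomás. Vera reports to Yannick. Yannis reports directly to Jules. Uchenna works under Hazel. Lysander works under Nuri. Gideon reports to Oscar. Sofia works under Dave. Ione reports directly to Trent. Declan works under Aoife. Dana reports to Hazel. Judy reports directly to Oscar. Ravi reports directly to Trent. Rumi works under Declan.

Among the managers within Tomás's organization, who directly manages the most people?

Direct-report counts within Tomás's organization: Tomás has 1; Hazel has 2. The largest is 2, held by Hazel.

Hazel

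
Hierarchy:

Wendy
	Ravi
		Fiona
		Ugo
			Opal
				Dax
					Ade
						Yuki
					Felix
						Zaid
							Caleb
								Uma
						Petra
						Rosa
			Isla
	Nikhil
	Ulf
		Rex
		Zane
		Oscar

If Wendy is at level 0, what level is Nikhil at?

1

Chain from Nikhil up to Wendy: Nikhil → Wendy. That is 1 step up, so Nikhil is 1 level below Wendy.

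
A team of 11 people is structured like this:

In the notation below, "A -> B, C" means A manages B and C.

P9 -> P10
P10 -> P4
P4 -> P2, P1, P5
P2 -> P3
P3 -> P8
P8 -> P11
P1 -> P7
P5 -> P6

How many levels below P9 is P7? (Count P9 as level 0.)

Chain from P7 up to P9: P7 → P1 → P4 → P10 → P9. That is 4 steps up, so P7 is 4 levels below P9.

4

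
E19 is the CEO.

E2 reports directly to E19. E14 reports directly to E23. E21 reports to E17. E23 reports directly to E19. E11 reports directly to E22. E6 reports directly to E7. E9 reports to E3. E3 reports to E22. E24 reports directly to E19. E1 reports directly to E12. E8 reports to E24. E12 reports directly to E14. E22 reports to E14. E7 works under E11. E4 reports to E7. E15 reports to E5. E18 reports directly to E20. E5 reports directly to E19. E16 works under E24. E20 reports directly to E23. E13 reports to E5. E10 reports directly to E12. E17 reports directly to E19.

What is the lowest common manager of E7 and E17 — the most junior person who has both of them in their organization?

E7's chain of managers is E11, E22, E14, E23, E19. E17's chain of managers is E19. The first manager that appears in both chains is E19.

E19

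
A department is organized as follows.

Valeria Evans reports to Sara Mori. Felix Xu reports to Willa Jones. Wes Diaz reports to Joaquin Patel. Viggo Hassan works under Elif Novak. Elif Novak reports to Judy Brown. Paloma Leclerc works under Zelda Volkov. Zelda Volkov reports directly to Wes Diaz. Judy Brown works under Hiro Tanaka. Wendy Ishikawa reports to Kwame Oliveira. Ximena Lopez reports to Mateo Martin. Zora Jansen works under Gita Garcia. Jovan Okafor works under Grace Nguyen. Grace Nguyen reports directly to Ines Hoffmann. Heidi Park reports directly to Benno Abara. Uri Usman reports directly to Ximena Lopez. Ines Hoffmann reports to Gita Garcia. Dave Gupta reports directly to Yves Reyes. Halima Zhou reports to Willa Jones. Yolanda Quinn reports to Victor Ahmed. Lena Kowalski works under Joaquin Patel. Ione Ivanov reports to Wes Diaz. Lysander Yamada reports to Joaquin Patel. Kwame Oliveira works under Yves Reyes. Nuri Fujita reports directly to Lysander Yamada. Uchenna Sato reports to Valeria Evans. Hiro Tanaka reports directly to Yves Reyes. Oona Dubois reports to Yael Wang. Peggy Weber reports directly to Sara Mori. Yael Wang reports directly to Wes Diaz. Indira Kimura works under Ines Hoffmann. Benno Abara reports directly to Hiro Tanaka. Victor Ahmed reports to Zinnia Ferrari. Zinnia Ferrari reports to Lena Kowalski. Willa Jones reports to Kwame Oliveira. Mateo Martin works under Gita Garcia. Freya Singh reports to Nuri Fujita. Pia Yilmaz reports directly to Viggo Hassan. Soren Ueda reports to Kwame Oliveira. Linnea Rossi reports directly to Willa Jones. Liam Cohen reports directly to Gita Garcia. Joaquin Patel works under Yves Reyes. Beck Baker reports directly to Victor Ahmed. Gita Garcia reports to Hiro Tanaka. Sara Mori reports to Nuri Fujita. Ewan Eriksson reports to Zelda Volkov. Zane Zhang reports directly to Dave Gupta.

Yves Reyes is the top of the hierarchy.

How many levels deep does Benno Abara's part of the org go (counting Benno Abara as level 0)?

The longest chain under Benno Abara runs Benno Abara → Heidi Park, which is 1 level below Benno Abara.

1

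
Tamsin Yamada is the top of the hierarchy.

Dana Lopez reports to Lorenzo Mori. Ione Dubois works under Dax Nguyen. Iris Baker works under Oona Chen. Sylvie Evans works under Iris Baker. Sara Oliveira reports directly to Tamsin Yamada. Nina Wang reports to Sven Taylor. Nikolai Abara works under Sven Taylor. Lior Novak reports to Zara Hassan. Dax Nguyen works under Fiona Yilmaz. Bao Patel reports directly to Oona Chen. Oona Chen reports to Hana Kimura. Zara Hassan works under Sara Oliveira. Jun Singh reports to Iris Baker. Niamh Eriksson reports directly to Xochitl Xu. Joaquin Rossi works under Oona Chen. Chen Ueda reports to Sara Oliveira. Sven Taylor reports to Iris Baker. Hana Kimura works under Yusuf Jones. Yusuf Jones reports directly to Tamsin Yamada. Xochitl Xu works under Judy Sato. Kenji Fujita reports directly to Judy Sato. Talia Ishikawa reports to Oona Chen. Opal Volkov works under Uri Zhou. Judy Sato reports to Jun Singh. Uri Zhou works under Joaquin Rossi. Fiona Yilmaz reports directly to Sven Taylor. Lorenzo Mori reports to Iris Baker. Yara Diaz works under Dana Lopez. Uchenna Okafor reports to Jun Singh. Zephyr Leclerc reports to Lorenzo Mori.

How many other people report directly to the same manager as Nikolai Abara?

Nikolai Abara reports to Sven Taylor. Sven Taylor's other direct reports are Fiona Yilmaz, Nina Wang — 2 peers.

2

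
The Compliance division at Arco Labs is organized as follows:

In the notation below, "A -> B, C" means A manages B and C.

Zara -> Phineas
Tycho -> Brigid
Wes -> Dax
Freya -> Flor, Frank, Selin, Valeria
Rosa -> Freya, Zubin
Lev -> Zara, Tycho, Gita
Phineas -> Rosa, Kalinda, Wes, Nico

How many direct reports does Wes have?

Wes directly manages Dax. That is 1 direct report.

1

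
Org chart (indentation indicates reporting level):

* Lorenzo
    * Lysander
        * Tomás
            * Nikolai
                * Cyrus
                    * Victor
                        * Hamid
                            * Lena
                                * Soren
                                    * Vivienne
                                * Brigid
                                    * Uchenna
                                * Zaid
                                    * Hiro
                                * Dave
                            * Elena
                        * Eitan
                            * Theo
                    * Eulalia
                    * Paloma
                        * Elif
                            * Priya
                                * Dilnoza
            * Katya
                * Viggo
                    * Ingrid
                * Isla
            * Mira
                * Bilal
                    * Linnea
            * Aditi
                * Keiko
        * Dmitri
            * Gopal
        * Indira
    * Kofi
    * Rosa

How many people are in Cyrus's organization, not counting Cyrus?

Cyrus directly manages Victor, Eulalia, Paloma. Under Victor: Eitan, Theo, Hamid, Elena, Lena, Dave, Zaid, Hiro, Brigid, Uchenna, Soren, Vivienne (12). Eulalia has no reports. Under Paloma: Elif, Priya, Dilnoza (3). So Cyrus's organization is 3 direct reports plus everyone under them: 13 + 1 + 4 = 18.

18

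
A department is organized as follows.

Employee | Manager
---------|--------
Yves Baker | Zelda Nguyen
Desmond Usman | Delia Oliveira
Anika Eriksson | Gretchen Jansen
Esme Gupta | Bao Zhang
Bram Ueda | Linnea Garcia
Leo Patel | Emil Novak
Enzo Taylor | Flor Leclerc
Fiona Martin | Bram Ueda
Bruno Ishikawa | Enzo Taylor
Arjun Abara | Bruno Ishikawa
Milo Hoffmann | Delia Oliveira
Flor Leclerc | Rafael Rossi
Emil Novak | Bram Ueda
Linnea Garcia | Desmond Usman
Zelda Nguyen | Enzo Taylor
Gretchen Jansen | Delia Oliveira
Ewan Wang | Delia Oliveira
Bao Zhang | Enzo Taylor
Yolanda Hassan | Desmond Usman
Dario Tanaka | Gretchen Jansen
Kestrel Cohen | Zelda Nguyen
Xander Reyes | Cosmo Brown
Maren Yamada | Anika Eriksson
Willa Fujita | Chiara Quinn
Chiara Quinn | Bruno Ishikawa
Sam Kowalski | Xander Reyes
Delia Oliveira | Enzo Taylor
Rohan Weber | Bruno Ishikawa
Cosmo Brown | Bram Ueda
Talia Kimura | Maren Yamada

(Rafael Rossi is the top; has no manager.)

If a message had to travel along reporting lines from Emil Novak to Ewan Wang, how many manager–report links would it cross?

Emil Novak is 4 levels below Delia Oliveira, and Ewan Wang is 1 level below Delia Oliveira (their lowest common manager). The shortest path runs up from Emil Novak to Delia Oliveira and back down to Ewan Wang: 4 + 1 = 5 links.

5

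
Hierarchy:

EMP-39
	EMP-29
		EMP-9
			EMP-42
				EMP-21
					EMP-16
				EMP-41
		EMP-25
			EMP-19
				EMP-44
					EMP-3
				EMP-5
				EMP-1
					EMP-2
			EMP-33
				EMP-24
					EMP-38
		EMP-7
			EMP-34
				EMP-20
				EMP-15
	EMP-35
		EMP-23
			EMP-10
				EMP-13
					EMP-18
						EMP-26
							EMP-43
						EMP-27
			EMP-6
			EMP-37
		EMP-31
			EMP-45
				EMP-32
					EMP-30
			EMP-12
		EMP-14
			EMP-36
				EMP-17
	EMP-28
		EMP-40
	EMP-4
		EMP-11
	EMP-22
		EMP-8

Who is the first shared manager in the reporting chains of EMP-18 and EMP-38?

EMP-18's chain of managers is EMP-13, EMP-10, EMP-23, EMP-35, EMP-39. EMP-38's chain of managers is EMP-24, EMP-33, EMP-25, EMP-29, EMP-39. The first manager that appears in both chains is EMP-39.

EMP-39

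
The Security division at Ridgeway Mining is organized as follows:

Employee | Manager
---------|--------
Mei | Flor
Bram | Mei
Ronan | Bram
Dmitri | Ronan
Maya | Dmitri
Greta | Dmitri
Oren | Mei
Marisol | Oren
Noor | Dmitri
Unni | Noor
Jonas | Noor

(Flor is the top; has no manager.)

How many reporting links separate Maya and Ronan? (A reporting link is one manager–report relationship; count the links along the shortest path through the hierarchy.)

2

Maya is in Ronan's organization: the chain from Maya up to Ronan is Maya → Dmitri → Ronan, which is 2 links.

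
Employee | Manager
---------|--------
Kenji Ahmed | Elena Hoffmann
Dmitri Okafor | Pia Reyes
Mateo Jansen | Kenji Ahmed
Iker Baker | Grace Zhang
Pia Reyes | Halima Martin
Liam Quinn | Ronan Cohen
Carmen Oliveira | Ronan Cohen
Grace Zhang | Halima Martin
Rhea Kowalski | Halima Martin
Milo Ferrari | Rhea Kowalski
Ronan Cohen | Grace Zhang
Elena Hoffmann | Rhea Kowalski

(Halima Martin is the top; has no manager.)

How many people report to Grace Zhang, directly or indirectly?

4

Grace Zhang directly manages Ronan Cohen, Iker Baker. Under Ronan Cohen: Liam Quinn, Carmen Oliveira (2). Iker Baker has no reports. So Grace Zhang's organization is 2 direct reports plus everyone under them: 3 + 1 = 4.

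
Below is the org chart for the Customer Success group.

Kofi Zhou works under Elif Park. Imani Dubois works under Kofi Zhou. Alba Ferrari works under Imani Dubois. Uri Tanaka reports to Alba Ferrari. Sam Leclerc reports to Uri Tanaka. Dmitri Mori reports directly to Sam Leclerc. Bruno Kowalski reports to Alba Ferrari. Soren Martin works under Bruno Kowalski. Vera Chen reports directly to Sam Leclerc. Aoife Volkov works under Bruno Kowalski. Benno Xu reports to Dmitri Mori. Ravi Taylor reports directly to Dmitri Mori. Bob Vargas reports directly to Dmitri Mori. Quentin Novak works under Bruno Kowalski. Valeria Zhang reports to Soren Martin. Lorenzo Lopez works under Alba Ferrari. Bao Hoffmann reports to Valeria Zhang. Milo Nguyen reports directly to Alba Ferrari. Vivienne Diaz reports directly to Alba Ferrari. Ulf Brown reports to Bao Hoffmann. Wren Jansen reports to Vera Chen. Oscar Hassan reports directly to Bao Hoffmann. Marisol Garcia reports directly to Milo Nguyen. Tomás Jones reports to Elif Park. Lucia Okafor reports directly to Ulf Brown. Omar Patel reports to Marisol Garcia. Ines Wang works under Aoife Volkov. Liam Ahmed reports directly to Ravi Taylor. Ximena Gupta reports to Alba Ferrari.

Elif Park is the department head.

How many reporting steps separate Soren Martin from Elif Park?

Chain from Soren Martin up to Elif Park: Soren Martin → Bruno Kowalski → Alba Ferrari → Imani Dubois → Kofi Zhou → Elif Park. That is 5 steps up, so Soren Martin is 5 levels below Elif Park.

5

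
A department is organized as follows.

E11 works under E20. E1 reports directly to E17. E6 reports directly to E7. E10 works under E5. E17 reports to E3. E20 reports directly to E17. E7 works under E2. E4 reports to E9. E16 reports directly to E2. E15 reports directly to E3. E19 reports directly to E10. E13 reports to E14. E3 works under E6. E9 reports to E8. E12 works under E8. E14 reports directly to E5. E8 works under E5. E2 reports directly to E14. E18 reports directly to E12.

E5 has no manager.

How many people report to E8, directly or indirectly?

E8 directly manages E12, E9. Under E12: E18 (1). Under E9: E4 (1). So E8's organization is 2 direct reports plus everyone under them: 2 + 2 = 4.

4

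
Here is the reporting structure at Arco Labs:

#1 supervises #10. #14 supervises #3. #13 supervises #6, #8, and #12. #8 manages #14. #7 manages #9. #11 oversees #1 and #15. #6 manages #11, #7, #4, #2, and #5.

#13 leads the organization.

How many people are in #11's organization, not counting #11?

#11 directly manages #1, #15. Under #1: #10 (1). #15 has no reports. So #11's organization is 2 direct reports plus everyone under them: 2 + 1 = 3.

3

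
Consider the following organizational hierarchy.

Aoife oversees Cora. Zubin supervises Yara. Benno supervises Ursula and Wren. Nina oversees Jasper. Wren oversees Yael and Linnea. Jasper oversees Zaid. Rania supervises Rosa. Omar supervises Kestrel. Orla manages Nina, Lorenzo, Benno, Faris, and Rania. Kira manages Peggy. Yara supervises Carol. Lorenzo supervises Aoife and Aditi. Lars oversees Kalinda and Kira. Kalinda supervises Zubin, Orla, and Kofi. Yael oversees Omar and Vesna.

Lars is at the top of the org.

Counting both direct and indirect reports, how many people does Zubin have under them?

Zubin directly manages Yara. Under Yara: Carol (1). That's 2 in total.

2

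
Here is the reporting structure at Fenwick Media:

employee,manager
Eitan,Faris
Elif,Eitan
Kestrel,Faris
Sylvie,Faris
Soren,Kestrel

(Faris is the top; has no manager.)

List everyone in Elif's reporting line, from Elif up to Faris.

Elif -> Eitan -> Faris

Elif reports to Eitan. Eitan reports to Faris. Faris is at the top.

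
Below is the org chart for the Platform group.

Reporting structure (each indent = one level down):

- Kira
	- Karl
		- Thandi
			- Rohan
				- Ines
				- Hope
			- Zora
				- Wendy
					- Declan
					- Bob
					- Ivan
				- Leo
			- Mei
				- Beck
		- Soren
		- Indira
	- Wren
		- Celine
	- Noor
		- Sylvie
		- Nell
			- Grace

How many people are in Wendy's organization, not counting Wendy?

Wendy directly manages Declan, Bob, Ivan. Declan has no reports. Bob has no reports. Ivan has no reports. So Wendy's organization is 3 direct reports plus everyone under them: 1 + 1 + 1 = 3.

3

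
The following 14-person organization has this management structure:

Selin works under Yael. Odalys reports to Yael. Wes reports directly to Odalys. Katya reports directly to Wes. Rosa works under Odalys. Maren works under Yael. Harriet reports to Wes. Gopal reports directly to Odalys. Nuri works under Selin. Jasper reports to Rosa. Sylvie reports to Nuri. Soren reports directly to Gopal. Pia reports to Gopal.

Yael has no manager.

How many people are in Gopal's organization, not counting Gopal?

Gopal directly manages Soren, Pia. Soren has no reports. Pia has no reports. So Gopal's organization is 2 direct reports plus everyone under them: 1 + 1 = 2.

2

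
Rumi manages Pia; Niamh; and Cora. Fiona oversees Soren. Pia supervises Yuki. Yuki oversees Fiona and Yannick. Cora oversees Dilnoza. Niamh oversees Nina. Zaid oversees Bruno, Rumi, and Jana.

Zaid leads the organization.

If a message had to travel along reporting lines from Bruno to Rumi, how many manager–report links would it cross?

Bruno is 1 level below Zaid, and Rumi is 1 level below Zaid (their lowest common manager). The shortest path runs up from Bruno to Zaid and back down to Rumi: 1 + 1 = 2 links.

2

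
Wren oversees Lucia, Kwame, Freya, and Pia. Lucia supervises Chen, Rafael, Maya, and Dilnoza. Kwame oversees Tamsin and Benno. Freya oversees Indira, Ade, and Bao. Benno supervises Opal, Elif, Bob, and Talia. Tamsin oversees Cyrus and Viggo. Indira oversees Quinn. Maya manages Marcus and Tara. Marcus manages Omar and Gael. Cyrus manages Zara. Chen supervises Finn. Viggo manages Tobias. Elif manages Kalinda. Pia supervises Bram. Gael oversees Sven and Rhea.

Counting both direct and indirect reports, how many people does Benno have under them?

5

Benno directly manages Opal, Elif, Bob, Talia. Opal has no reports. Under Elif: Kalinda (1). Bob has no reports. Talia has no reports. So Benno's organization is 4 direct reports plus everyone under them: 1 + 2 + 1 + 1 = 5.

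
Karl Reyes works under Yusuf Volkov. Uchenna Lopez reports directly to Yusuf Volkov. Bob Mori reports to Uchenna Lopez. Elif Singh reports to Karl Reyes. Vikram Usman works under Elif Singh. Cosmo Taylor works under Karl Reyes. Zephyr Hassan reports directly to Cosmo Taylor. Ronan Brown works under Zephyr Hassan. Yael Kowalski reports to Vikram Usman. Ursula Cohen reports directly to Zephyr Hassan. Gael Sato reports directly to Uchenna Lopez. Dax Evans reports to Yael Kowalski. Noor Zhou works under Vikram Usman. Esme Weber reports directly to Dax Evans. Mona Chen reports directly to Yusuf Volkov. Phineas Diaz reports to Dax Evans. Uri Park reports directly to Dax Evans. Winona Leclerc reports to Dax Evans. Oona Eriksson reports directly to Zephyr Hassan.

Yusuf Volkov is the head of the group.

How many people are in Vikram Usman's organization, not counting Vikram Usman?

7

Vikram Usman directly manages Yael Kowalski, Noor Zhou. Under Yael Kowalski: Dax Evans, Winona Leclerc, Uri Park, Phineas Diaz, Esme Weber (5). Noor Zhou has no reports. So Vikram Usman's organization is 2 direct reports plus everyone under them: 6 + 1 = 7.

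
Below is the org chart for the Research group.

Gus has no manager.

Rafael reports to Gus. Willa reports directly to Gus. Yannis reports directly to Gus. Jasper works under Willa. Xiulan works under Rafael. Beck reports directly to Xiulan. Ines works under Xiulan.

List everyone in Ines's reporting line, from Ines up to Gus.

Ines reports to Xiulan. Xiulan reports to Rafael. Rafael reports to Gus. Gus is at the top.

Ines -> Xiulan -> Rafael -> Gus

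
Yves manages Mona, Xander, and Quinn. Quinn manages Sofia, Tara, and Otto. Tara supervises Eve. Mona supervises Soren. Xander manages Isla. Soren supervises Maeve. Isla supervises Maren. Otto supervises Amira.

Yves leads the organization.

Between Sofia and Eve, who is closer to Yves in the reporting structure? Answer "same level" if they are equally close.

Sofia

Sofia is 2 levels below Yves; Eve is 3. Sofia is higher.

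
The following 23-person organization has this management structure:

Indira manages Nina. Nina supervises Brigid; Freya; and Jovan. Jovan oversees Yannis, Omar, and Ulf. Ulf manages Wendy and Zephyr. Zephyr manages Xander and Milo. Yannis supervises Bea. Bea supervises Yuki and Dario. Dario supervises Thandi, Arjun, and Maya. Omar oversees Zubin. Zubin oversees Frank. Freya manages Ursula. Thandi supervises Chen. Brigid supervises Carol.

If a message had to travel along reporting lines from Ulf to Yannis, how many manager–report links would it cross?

Ulf is 1 level below Jovan, and Yannis is 1 level below Jovan (their lowest common manager). The shortest path runs up from Ulf to Jovan and back down to Yannis: 1 + 1 = 2 links.

2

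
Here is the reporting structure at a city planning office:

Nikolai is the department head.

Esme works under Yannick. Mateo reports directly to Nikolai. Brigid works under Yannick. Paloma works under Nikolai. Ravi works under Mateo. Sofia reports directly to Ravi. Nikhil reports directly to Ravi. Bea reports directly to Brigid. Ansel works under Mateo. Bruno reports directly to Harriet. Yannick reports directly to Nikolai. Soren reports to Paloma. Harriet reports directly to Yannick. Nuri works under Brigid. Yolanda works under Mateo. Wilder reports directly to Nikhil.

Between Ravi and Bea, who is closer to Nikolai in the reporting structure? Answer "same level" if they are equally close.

Ravi

Ravi is 2 levels below Nikolai; Bea is 3. Ravi is higher.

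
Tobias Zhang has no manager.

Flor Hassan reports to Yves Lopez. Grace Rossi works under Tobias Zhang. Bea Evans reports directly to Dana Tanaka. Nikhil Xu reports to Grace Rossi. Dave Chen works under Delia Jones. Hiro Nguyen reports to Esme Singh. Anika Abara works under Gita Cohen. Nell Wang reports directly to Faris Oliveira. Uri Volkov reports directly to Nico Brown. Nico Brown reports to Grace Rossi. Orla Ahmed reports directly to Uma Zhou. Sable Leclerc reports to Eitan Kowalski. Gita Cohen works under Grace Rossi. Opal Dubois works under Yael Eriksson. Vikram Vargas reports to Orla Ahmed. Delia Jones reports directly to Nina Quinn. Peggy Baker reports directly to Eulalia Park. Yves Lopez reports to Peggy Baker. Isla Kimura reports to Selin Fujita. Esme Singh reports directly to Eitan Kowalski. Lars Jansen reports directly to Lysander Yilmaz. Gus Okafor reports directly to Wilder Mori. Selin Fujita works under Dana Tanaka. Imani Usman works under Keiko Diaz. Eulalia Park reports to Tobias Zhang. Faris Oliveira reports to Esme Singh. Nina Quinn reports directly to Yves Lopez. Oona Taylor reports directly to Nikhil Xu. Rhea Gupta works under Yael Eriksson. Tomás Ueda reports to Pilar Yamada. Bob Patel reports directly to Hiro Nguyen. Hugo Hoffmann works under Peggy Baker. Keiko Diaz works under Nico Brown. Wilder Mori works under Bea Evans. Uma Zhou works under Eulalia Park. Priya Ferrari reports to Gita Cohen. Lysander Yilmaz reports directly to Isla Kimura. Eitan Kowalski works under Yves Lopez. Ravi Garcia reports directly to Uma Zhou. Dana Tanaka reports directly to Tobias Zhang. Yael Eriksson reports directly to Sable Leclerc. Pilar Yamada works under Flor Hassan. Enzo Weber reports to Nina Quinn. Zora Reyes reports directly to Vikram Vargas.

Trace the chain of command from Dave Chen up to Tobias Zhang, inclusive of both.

Dave Chen -> Delia Jones -> Nina Quinn -> Yves Lopez -> Peggy Baker -> Eulalia Park -> Tobias Zhang

Dave Chen reports to Delia Jones. Delia Jones reports to Nina Quinn. Nina Quinn reports to Yves Lopez. Yves Lopez reports to Peggy Baker. Peggy Baker reports to Eulalia Park. Eulalia Park reports to Tobias Zhang. Tobias Zhang is at the top.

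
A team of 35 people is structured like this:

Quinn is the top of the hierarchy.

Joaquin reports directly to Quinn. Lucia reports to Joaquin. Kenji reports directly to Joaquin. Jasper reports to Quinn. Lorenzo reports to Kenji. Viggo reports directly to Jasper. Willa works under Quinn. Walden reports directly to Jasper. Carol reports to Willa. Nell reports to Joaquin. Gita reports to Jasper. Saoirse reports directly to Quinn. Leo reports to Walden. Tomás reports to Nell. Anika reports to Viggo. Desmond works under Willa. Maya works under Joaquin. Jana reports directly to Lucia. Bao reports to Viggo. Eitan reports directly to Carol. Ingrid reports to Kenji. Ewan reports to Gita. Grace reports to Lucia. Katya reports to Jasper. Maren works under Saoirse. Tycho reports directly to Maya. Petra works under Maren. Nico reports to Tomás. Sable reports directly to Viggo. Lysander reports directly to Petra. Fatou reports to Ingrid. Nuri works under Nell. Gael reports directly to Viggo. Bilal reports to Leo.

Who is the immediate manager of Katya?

Jasper

Katya reports directly to Jasper.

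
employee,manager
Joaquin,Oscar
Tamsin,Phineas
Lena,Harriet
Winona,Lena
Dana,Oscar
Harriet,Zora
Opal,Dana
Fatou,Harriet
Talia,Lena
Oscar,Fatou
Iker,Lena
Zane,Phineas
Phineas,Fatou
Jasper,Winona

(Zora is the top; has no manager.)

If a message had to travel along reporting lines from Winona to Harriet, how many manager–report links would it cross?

2

Winona is in Harriet's organization: the chain from Winona up to Harriet is Winona → Lena → Harriet, which is 2 links.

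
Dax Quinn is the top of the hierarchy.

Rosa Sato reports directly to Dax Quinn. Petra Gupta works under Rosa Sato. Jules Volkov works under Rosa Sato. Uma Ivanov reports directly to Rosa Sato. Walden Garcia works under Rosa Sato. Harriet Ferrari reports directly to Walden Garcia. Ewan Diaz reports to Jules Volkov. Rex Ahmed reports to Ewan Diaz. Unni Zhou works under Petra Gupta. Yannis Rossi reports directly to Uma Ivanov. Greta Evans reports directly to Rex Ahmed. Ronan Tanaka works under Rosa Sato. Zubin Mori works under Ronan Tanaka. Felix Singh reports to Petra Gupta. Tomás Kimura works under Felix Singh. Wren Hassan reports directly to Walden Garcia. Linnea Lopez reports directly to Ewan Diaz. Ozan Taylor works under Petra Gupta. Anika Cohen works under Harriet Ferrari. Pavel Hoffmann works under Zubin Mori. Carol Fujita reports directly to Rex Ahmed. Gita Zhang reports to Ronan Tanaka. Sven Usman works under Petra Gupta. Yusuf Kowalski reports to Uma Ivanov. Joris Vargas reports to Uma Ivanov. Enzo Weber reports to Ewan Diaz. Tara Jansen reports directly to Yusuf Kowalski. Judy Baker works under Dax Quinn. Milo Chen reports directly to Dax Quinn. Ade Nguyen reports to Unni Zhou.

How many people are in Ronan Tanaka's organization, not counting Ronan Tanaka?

Ronan Tanaka directly manages Zubin Mori, Gita Zhang. Under Zubin Mori: Pavel Hoffmann (1). Gita Zhang has no reports. So Ronan Tanaka's organization is 2 direct reports plus everyone under them: 2 + 1 = 3.

3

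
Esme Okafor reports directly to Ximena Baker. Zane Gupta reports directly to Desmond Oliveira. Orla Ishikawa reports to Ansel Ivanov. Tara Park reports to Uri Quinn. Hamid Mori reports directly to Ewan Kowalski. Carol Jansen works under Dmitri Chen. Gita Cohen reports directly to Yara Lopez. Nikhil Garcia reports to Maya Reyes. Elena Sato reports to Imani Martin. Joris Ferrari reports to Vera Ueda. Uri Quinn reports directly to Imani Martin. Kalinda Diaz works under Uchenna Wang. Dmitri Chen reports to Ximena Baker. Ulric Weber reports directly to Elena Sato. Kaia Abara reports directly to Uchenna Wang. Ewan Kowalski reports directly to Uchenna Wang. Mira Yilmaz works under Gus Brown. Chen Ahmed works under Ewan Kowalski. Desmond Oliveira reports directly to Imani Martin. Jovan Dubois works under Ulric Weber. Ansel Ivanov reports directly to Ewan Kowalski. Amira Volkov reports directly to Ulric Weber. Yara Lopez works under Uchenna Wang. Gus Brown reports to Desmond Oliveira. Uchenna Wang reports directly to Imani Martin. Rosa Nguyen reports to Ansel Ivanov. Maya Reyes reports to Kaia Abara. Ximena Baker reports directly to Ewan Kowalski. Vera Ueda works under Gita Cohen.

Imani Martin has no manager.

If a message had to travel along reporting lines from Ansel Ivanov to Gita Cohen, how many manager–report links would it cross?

Ansel Ivanov is 2 levels below Uchenna Wang, and Gita Cohen is 2 levels below Uchenna Wang (their lowest common manager). The shortest path runs up from Ansel Ivanov to Uchenna Wang and back down to Gita Cohen: 2 + 2 = 4 links.

4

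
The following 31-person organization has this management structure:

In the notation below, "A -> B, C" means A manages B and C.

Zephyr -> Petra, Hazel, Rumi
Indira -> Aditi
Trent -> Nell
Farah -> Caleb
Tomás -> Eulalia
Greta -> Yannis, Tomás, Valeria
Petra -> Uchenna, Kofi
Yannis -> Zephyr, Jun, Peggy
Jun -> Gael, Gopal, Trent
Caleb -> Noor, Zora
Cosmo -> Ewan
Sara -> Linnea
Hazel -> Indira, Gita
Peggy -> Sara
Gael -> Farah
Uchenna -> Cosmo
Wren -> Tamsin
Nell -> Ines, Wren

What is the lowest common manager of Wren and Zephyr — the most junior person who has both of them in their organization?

Wren's chain of managers is Nell, Trent, Jun, Yannis, Greta. Zephyr's chain of managers is Yannis, Greta. The first manager that appears in both chains is Yannis.

Yannis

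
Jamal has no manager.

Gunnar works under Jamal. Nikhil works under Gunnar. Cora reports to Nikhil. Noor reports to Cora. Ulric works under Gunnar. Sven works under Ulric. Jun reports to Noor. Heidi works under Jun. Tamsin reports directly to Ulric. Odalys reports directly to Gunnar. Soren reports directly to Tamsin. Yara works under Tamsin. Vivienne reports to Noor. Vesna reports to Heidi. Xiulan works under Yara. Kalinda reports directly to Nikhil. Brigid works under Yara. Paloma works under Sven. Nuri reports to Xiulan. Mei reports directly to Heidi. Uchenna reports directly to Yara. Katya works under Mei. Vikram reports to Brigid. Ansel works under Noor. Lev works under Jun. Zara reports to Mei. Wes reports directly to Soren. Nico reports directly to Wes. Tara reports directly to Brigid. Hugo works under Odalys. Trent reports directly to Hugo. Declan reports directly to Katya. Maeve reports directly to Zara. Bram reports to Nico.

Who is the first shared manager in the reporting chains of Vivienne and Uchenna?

Vivienne's chain of managers is Noor, Cora, Nikhil, Gunnar, Jamal. Uchenna's chain of managers is Yara, Tamsin, Ulric, Gunnar, Jamal. The first manager that appears in both chains is Gunnar.

Gunnar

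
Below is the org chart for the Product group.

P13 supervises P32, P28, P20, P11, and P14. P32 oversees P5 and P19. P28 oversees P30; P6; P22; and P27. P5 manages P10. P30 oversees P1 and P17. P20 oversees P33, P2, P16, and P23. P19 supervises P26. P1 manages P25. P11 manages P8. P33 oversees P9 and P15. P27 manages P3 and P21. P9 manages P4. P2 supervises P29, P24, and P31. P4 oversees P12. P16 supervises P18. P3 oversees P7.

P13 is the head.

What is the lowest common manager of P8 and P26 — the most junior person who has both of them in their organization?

P8's chain of managers is P11, P13. P26's chain of managers is P19, P32, P13. The first manager that appears in both chains is P13.

P13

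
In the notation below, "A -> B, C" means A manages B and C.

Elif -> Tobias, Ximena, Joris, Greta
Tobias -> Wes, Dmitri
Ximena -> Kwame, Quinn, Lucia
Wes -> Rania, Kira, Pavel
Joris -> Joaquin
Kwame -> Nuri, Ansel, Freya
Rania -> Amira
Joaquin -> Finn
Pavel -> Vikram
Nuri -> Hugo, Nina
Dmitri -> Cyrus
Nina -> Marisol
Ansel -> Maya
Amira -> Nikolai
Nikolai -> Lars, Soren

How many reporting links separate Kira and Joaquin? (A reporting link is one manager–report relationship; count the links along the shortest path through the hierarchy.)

Kira is 3 levels below Elif, and Joaquin is 2 levels below Elif (their lowest common manager). The shortest path runs up from Kira to Elif and back down to Joaquin: 3 + 2 = 5 links.

5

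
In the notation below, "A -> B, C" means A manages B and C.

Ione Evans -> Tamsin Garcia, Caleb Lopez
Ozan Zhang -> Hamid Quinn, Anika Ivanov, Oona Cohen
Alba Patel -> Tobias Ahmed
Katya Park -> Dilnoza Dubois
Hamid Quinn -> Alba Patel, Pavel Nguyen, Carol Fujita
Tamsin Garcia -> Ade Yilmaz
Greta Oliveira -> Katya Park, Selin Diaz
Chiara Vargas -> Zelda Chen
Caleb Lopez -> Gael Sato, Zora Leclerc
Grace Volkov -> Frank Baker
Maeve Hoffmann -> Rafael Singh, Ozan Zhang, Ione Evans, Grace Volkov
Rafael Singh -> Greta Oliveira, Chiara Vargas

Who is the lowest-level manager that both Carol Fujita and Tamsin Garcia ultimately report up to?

Carol Fujita's chain of managers is Hamid Quinn, Ozan Zhang, Maeve Hoffmann. Tamsin Garcia's chain of managers is Ione Evans, Maeve Hoffmann. The first manager that appears in both chains is Maeve Hoffmann.

Maeve Hoffmann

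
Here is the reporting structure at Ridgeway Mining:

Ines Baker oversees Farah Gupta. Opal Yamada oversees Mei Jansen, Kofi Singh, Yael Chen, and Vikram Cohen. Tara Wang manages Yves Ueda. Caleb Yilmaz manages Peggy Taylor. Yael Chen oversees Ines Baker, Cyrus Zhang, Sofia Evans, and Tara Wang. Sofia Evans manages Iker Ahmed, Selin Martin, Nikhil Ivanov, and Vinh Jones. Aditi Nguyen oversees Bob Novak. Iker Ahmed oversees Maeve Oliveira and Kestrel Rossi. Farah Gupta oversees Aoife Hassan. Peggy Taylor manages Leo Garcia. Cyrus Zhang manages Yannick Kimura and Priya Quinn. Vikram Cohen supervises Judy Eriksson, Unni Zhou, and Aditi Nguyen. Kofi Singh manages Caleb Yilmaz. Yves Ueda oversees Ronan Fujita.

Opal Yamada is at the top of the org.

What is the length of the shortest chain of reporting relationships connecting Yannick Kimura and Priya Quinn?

Yannick Kimura is 1 level below Cyrus Zhang, and Priya Quinn is 1 level below Cyrus Zhang (their lowest common manager). The shortest path runs up from Yannick Kimura to Cyrus Zhang and back down to Priya Quinn: 1 + 1 = 2 links.

2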